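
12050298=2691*4478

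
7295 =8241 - 946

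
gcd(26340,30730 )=4390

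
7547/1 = 7547=7547.00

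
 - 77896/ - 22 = 38948/11 = 3540.73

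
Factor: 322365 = 3^1 * 5^1*21491^1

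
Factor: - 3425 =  - 5^2 * 137^1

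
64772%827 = 266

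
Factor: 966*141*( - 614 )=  - 2^2 * 3^2*7^1*23^1*47^1*307^1=- 83630484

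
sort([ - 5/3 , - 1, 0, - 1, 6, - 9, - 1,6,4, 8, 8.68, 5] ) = [ - 9 , - 5/3, - 1,- 1, - 1,0,4,5, 6 , 6 , 8,  8.68 ]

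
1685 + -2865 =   -  1180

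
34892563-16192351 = 18700212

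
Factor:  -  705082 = -2^1*7^1 * 50363^1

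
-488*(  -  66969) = 32680872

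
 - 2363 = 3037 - 5400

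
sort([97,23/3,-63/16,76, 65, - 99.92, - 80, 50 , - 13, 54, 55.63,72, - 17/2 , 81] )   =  [ - 99.92, - 80, - 13, - 17/2, -63/16, 23/3, 50,54, 55.63,  65,72,76, 81, 97]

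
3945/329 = 11+326/329 = 11.99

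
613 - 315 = 298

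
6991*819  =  5725629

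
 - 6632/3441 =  - 6632/3441 =- 1.93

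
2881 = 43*67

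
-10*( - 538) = 5380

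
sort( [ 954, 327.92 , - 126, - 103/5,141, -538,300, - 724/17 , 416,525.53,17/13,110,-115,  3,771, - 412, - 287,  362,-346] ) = [ - 538, - 412, - 346 ,- 287 , - 126, - 115,-724/17, - 103/5,17/13,3,110,141,300,327.92,362,  416,525.53 , 771,954] 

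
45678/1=45678 =45678.00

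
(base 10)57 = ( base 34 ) 1N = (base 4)321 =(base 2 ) 111001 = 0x39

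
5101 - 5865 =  - 764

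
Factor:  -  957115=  - 5^1*107^1*1789^1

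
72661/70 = 72661/70 = 1038.01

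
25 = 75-50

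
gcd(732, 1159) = 61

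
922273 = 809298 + 112975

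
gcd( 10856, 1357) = 1357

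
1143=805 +338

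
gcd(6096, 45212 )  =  508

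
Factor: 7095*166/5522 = 53535/251 = 3^1*5^1*43^1*83^1 * 251^(  -  1)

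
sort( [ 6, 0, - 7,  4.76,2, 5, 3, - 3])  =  [ - 7,  -  3,0, 2, 3,  4.76, 5, 6] 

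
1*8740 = 8740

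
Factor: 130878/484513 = 2^1*3^2*11^1*733^(-1) =198/733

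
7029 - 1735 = 5294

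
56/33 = 56/33 = 1.70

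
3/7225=3/7225= 0.00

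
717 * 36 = 25812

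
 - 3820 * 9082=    - 34693240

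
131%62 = 7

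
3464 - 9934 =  - 6470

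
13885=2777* 5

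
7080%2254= 318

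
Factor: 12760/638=20 = 2^2*5^1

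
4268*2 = 8536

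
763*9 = 6867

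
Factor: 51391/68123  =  11^( - 2)*17^1*563^( - 1 )*3023^1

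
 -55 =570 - 625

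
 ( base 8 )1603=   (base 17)31f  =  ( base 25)1ao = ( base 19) 296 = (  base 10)899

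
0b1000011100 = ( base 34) fu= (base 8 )1034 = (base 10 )540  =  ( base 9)660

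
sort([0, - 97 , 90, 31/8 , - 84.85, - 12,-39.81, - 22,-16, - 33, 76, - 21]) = [ - 97, - 84.85, - 39.81, - 33, - 22, -21, - 16, - 12, 0,  31/8, 76,90] 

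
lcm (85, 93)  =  7905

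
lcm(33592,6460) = 167960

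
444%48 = 12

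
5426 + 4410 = 9836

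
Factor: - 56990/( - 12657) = 2^1*3^( - 1 )*5^1*41^1*139^1 * 4219^( - 1 ) 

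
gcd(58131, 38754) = 19377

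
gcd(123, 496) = 1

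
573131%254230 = 64671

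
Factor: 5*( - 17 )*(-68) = 5780 = 2^2*5^1 * 17^2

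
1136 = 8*142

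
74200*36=2671200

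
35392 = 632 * 56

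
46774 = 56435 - 9661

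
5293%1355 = 1228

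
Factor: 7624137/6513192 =2^(-3)*3^( - 1 )* 7^( - 1)*1129^1*2251^1*12923^( - 1) =2541379/2171064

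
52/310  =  26/155 =0.17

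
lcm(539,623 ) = 47971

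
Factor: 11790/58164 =2^( - 1)*3^1*5^1*37^( - 1) = 15/74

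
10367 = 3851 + 6516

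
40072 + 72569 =112641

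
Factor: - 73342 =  - 2^1*36671^1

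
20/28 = 5/7 = 0.71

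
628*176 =110528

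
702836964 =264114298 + 438722666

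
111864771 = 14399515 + 97465256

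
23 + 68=91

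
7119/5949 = 791/661 = 1.20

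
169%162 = 7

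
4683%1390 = 513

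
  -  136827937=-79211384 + -57616553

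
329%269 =60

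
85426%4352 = 2738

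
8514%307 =225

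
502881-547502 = -44621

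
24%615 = 24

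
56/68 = 14/17  =  0.82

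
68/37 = 68/37=1.84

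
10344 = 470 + 9874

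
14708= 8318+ 6390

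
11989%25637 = 11989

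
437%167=103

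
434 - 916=  -  482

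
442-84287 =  - 83845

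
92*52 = 4784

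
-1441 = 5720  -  7161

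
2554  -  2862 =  - 308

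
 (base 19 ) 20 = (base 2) 100110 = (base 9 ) 42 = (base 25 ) 1d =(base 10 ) 38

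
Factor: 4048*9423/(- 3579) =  - 2^4*3^2*11^1*23^1*349^1*1193^(-1)= - 12714768/1193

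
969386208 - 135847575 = 833538633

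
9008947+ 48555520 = 57564467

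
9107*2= 18214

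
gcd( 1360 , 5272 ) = 8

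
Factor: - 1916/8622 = -2/9 = -2^1*3^ ( - 2) 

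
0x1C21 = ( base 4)1300201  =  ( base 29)8G9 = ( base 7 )26665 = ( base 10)7201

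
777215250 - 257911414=519303836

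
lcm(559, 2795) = 2795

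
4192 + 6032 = 10224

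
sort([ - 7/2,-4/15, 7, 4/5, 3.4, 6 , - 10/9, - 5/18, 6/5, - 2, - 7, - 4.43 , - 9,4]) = [ - 9, - 7, - 4.43, - 7/2, - 2,-10/9, - 5/18, - 4/15,4/5, 6/5, 3.4, 4,6,7]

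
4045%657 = 103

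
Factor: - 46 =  - 2^1 * 23^1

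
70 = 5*14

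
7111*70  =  497770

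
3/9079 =3/9079 = 0.00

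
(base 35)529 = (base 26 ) 94g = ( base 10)6204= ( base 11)4730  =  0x183c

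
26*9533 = 247858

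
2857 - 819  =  2038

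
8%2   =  0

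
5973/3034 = 5973/3034 = 1.97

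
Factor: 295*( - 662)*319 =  - 2^1*5^1 * 11^1*29^1*59^1*331^1 =- 62297510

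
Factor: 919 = 919^1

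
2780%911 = 47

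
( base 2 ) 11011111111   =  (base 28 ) 27R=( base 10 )1791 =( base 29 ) 23m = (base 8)3377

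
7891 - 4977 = 2914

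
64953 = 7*9279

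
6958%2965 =1028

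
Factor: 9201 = 3^1*3067^1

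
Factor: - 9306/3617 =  - 2^1 * 3^2*  11^1*47^1*3617^( - 1 )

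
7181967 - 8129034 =-947067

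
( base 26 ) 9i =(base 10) 252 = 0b11111100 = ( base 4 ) 3330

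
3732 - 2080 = 1652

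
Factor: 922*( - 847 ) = - 780934 = - 2^1 *7^1* 11^2*461^1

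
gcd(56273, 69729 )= 1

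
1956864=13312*147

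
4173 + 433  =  4606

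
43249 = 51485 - 8236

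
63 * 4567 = 287721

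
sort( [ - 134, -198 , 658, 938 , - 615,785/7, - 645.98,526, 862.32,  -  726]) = [  -  726, - 645.98,  -  615,-198, - 134,785/7,  526 , 658,  862.32, 938]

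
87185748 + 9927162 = 97112910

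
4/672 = 1/168=0.01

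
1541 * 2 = 3082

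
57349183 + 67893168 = 125242351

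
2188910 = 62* 35305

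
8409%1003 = 385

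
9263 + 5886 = 15149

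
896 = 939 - 43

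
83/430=83/430 = 0.19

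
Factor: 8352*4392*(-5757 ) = - 211178181888 = -2^8*3^5*19^1*29^1*61^1*101^1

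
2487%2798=2487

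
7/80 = 7/80 = 0.09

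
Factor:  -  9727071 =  - 3^1*71^1*45667^1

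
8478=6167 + 2311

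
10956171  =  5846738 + 5109433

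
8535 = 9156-621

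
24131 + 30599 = 54730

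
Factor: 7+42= 7^2  =  49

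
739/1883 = 739/1883 = 0.39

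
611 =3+608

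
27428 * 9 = 246852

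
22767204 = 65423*348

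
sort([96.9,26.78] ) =[ 26.78, 96.9]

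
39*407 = 15873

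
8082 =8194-112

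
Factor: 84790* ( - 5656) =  - 479572240= - 2^4*5^1*7^1 *61^1 * 101^1*139^1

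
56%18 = 2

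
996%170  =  146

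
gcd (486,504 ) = 18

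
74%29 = 16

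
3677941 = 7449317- 3771376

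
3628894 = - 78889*( - 46)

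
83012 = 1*83012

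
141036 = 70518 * 2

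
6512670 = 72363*90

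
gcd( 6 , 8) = 2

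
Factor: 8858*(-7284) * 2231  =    -  2^3*3^1*23^1*43^1*97^1*103^1*607^1 = -143947850232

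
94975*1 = 94975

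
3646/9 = 405 +1/9= 405.11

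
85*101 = 8585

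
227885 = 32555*7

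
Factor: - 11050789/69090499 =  - 17^ ( - 1)* 29^( - 1 )*269^1*41081^1*140143^( - 1 )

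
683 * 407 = 277981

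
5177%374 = 315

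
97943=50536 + 47407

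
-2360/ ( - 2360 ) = 1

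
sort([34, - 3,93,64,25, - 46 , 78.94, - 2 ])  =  [ - 46, - 3,- 2, 25,34, 64, 78.94,93]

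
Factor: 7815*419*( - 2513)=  - 8228780805=- 3^1 * 5^1*7^1*359^1*419^1*521^1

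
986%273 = 167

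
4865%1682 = 1501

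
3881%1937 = 7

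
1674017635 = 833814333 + 840203302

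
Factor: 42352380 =2^2 * 3^2*5^1*7^1*33613^1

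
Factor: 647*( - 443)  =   - 286621 = -443^1*647^1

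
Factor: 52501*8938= 2^1 * 41^1*109^1*52501^1 = 469253938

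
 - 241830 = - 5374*45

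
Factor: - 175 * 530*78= - 7234500 = - 2^2*3^1*5^3*7^1*13^1*53^1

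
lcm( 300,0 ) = 0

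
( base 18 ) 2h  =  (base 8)65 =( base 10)53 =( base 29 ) 1O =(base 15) 38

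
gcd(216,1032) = 24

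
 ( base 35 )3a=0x73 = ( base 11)a5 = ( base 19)61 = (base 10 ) 115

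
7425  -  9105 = - 1680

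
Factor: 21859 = 21859^1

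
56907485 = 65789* 865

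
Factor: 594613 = 719^1 * 827^1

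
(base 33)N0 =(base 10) 759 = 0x2F7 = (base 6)3303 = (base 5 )11014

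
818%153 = 53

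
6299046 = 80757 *78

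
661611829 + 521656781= 1183268610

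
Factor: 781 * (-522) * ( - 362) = 147580884 = 2^2*3^2*11^1*29^1 * 71^1 * 181^1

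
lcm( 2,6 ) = 6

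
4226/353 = 11 + 343/353 =11.97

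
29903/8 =29903/8 = 3737.88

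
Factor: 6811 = 7^2 * 139^1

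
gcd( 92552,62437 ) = 1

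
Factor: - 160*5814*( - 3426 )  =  2^7*3^3 *5^1 * 17^1*19^1*571^1 = 3187002240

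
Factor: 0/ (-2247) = 0 = 0^1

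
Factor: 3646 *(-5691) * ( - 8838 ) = 2^2 * 3^3 * 7^1 * 271^1*491^1 * 1823^1 = 183383073468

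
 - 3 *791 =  - 2373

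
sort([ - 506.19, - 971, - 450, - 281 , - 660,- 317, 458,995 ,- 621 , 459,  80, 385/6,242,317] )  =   [ - 971, - 660 ,  -  621, - 506.19, - 450, - 317, - 281,385/6 , 80,  242,  317,458, 459,995] 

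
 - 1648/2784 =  - 1 + 71/174=- 0.59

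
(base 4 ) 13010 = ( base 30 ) f2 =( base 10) 452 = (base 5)3302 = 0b111000100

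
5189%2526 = 137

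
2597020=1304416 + 1292604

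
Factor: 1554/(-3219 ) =-2^1*7^1  *  29^( - 1) = - 14/29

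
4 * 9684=38736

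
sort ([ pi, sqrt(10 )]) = [ pi,sqrt( 10 )]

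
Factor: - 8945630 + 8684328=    - 2^1*130651^1 = -  261302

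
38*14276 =542488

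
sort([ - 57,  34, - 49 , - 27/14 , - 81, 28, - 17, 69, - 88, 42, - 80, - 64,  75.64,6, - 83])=[ - 88, - 83, - 81, - 80,  -  64,  -  57,  -  49, - 17, - 27/14,6, 28,34,42, 69 , 75.64 ]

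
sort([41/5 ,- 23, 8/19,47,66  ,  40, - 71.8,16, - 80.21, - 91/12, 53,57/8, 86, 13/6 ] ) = [ - 80.21, - 71.8,- 23, - 91/12, 8/19,13/6, 57/8, 41/5, 16,40,47,53, 66, 86 ]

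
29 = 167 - 138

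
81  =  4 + 77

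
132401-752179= - 619778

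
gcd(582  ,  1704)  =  6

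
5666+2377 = 8043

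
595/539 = 1 + 8/77 = 1.10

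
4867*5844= 28442748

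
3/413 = 3/413 = 0.01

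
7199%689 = 309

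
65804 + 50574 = 116378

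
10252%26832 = 10252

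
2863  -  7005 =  - 4142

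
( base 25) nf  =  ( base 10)590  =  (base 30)jk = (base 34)HC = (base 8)1116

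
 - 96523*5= - 482615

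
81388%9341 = 6660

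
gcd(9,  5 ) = 1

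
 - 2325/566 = -2325/566 = - 4.11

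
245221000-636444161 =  - 391223161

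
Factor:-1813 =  - 7^2*37^1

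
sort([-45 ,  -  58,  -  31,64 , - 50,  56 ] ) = [ - 58,  -  50,-45 , - 31,56, 64]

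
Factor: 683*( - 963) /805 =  - 657729/805 =- 3^2 *5^( - 1 )*7^(-1 )*23^( - 1 )*107^1*683^1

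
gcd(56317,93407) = 1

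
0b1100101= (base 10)101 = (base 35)2V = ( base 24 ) 45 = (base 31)38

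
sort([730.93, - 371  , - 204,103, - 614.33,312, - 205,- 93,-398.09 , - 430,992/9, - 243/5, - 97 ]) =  [ - 614.33,  -  430, - 398.09,  -  371,  -  205, - 204, - 97,  -  93, - 243/5, 103, 992/9,312,730.93 ]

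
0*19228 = 0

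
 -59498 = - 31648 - 27850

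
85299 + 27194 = 112493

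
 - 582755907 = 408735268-991491175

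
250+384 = 634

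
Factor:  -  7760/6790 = -8/7 = -  2^3*7^(-1 )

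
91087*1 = 91087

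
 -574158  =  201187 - 775345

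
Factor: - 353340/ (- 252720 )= 151/108 = 2^( - 2 ) * 3^( - 3)* 151^1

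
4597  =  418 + 4179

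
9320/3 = 3106 + 2/3  =  3106.67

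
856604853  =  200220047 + 656384806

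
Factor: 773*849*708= 464644116 = 2^2*3^2* 59^1*283^1*773^1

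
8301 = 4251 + 4050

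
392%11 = 7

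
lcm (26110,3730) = 26110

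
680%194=98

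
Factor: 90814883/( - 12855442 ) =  - 2^ ( - 1)*6427721^ ( - 1)*90814883^1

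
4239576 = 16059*264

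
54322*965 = 52420730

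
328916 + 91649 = 420565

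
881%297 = 287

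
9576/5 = 9576/5  =  1915.20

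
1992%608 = 168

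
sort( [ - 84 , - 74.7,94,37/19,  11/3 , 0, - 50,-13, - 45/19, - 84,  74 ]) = [ - 84, - 84, - 74.7, - 50,  -  13, - 45/19, 0,37/19 , 11/3,74, 94]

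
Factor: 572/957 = 52/87 =2^2*3^(  -  1)*13^1*29^( - 1 )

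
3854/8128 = 1927/4064 = 0.47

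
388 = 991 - 603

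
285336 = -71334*(  -  4)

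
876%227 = 195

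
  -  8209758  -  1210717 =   -  9420475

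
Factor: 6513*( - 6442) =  - 2^1*3^1* 13^1*167^1*3221^1 = -41956746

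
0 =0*901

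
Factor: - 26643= - 3^1 * 83^1*107^1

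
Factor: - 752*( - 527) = 396304 = 2^4* 17^1*31^1*47^1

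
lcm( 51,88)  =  4488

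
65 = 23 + 42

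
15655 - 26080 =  - 10425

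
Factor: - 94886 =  - 2^1*11^1*19^1*227^1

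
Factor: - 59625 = - 3^2*5^3*53^1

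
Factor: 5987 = 5987^1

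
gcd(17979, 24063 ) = 39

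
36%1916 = 36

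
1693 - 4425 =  - 2732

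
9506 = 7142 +2364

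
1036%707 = 329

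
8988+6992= 15980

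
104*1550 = 161200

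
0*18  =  0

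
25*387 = 9675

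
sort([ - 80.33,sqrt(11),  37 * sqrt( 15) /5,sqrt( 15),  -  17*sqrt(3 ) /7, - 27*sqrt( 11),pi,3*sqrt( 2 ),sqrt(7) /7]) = [-27*sqrt(11), - 80.33 ,  -  17 * sqrt( 3 )/7,sqrt(7) /7, pi , sqrt (11 ),sqrt ( 15),3 * sqrt ( 2),37*sqrt(15) /5]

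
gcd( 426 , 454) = 2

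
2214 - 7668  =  -5454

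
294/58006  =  147/29003 = 0.01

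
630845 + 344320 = 975165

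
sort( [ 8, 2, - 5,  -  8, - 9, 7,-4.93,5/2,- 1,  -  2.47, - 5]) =[  -  9,-8, - 5,- 5,  -  4.93,  -  2.47, - 1,2,  5/2, 7, 8]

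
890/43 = 20 + 30/43 =20.70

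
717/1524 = 239/508 = 0.47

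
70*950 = 66500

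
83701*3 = 251103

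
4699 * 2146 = 10084054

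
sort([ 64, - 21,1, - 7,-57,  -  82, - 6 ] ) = [ - 82 , - 57, - 21, - 7, - 6, 1, 64]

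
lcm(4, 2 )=4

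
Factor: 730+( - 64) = 666=2^1*3^2*37^1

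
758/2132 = 379/1066 = 0.36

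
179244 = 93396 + 85848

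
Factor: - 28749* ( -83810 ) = 2^1*3^1*5^1*7^1*17^2*29^1*37^2 = 2409453690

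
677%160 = 37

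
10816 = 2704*4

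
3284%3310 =3284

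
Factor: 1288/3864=1/3 = 3^( - 1 )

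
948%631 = 317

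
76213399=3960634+72252765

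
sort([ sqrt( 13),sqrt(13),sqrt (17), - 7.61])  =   [  -  7.61,sqrt(13),sqrt( 13), sqrt( 17) ]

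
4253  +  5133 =9386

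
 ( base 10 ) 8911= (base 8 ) 21317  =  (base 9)13201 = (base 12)51A7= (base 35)79l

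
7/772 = 7/772=0.01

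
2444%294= 92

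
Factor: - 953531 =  - 827^1*1153^1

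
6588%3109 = 370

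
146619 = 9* 16291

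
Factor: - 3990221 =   -  211^1*18911^1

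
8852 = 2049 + 6803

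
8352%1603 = 337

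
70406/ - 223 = - 316 + 62/223 = - 315.72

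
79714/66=1207 + 26/33 = 1207.79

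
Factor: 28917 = 3^5*7^1 * 17^1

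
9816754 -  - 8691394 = 18508148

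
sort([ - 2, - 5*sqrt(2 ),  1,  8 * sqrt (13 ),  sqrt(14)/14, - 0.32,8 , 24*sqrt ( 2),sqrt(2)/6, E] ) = [ - 5*sqrt( 2), - 2, - 0.32, sqrt(2) /6, sqrt( 14)/14 , 1, E, 8,8*sqrt( 13) , 24*sqrt(2) ] 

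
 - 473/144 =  - 4 + 103/144  =  - 3.28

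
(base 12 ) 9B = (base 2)1110111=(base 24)4N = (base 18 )6b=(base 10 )119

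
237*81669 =19355553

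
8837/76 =8837/76 = 116.28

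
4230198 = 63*67146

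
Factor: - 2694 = -2^1*3^1*449^1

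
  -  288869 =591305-880174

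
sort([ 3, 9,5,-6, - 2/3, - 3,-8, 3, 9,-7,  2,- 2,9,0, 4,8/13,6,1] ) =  [-8,  -  7,-6,  -  3, - 2, - 2/3,0,8/13,  1,2, 3,3, 4, 5, 6,9, 9, 9]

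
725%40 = 5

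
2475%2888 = 2475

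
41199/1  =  41199  =  41199.00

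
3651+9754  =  13405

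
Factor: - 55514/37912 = -41/28=   -2^( -2 )*7^( - 1 )*41^1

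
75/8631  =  25/2877 = 0.01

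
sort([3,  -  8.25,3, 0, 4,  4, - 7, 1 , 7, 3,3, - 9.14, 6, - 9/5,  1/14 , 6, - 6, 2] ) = [-9.14, - 8.25, - 7,-6, -9/5,0, 1/14,  1,  2, 3, 3, 3,3,4,4,  6,6,7] 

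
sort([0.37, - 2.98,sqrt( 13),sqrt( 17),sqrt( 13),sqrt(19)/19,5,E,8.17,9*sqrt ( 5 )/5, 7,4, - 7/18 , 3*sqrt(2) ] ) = [ - 2.98, - 7/18 , sqrt( 19)/19, 0.37,E,sqrt (13 ),sqrt(13 ) , 4,9*sqrt(5) /5,sqrt(17 ), 3*sqrt( 2 ),5,7, 8.17] 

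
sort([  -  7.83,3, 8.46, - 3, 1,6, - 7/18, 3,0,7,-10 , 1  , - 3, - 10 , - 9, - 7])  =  [ - 10 ,-10, - 9, - 7.83, - 7, - 3,  -  3, - 7/18 , 0, 1,1, 3 , 3,6, 7,8.46]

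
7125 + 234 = 7359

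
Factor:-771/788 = -2^( - 2)*3^1 * 197^( - 1) * 257^1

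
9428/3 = 9428/3 = 3142.67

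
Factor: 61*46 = 2^1*23^1*61^1 = 2806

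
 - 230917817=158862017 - 389779834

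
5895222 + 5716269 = 11611491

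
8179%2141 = 1756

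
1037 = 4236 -3199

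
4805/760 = 6 + 49/152 = 6.32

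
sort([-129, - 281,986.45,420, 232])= [ - 281 , - 129, 232,420,986.45 ] 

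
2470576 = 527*4688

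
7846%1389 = 901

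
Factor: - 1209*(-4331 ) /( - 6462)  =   - 2^(-1)*3^( - 1)*13^1*31^1*61^1*71^1*359^ ( - 1) = - 1745393/2154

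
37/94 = 37/94 =0.39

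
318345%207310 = 111035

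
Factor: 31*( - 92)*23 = -65596  =  - 2^2 * 23^2*31^1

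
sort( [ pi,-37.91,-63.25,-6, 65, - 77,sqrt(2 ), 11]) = [-77, - 63.25,-37.91 ,  -  6 , sqrt(2), pi, 11,65 ] 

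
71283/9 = 23761/3 = 7920.33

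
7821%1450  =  571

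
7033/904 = 7033/904 = 7.78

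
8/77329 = 8/77329 = 0.00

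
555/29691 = 185/9897 = 0.02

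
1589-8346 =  - 6757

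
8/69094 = 4/34547 = 0.00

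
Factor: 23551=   11^1*2141^1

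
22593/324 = 69 + 79/108 = 69.73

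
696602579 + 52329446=748932025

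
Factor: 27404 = 2^2*13^1 *17^1*31^1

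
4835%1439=518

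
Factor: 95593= 109^1*877^1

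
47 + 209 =256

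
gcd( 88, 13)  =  1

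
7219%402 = 385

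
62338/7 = 8905+3/7 = 8905.43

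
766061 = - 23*( - 33307) 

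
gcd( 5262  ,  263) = 1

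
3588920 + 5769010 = 9357930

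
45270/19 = 2382 + 12/19 = 2382.63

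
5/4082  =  5/4082  =  0.00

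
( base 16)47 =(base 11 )65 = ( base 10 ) 71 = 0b1000111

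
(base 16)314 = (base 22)1DI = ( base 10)788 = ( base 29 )r5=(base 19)239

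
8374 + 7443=15817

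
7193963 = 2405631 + 4788332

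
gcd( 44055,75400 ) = 5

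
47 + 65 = 112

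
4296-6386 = -2090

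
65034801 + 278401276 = 343436077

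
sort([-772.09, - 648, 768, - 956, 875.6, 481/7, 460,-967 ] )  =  [ - 967, - 956, - 772.09,-648,  481/7, 460, 768, 875.6]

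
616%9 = 4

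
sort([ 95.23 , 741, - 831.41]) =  [ - 831.41,95.23, 741]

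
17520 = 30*584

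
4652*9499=44189348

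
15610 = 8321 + 7289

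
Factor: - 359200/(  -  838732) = 200/467=2^3*5^2*467^( - 1) 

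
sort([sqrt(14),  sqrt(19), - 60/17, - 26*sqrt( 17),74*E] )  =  [ - 26*sqrt( 17), - 60/17,sqrt(14),sqrt( 19),  74*E] 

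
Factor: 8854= 2^1*19^1*233^1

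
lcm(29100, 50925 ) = 203700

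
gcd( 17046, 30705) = 3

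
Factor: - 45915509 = -101^1*454609^1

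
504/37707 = 168/12569 =0.01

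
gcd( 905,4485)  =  5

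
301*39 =11739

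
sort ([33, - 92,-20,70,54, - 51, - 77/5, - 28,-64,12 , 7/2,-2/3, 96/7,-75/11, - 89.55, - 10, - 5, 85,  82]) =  [ - 92, - 89.55, - 64, - 51 , - 28, - 20,-77/5, - 10,-75/11, - 5, - 2/3, 7/2,12,96/7,  33,54,70,82,85 ] 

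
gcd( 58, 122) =2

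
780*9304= 7257120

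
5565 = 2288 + 3277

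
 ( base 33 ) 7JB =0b10000001000101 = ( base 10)8261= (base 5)231021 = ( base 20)10D1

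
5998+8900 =14898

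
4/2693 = 4/2693 = 0.00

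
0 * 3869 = 0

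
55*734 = 40370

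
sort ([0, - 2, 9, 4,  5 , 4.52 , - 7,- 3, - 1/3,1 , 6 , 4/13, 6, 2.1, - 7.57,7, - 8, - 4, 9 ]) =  [ -8,-7.57, - 7, - 4, - 3, - 2, - 1/3, 0,4/13, 1, 2.1, 4, 4.52,  5,6 , 6, 7,9, 9 ]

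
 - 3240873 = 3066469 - 6307342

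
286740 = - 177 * ( - 1620) 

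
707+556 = 1263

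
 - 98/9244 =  - 49/4622=- 0.01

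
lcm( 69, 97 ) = 6693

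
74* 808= 59792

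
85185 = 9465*9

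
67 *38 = 2546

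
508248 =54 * 9412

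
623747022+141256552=765003574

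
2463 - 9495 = -7032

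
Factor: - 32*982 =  - 31424= - 2^6*491^1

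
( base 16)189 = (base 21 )if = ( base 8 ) 611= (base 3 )112120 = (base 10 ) 393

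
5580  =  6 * 930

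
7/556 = 7/556 = 0.01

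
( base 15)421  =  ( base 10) 931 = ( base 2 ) 1110100011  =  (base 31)U1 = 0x3A3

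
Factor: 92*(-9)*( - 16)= 2^6*3^2* 23^1= 13248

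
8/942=4/471 =0.01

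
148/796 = 37/199 = 0.19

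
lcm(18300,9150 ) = 18300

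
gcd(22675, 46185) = 5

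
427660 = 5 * 85532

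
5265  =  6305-1040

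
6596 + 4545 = 11141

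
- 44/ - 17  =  2 + 10/17 = 2.59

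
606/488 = 303/244 = 1.24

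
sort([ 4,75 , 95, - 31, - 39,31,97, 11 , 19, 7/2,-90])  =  [ - 90, - 39,  -  31, 7/2, 4,11, 19,31 , 75 , 95,97] 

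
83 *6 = 498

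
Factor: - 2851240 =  - 2^3*5^1*7^1*17^1 *599^1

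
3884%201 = 65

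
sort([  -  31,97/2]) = [ - 31,97/2 ]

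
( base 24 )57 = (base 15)87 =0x7f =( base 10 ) 127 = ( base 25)52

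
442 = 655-213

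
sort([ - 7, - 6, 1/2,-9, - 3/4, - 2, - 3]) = [ - 9, - 7, - 6,  -  3,  -  2, -3/4,  1/2]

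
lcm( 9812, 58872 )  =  58872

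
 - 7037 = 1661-8698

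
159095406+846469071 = 1005564477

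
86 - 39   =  47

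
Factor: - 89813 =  - 19^1*29^1*163^1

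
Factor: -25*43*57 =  - 61275 = -3^1*5^2 * 19^1*43^1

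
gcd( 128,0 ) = 128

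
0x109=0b100001001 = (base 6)1121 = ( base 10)265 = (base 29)94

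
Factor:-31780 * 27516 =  - 874458480 = -  2^4* 3^1 *5^1*7^1*227^1*2293^1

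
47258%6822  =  6326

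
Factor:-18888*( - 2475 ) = 2^3*3^3 *5^2*11^1*787^1  =  46747800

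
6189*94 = 581766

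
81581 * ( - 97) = - 7913357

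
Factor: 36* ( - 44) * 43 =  - 68112 = - 2^4*3^2 * 11^1 *43^1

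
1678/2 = 839  =  839.00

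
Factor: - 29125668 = -2^2*3^1* 11^2* 13^1*1543^1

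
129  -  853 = -724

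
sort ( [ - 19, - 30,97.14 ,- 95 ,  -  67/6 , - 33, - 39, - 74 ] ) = [ - 95, - 74, - 39, - 33, - 30, -19 ,  -  67/6,97.14]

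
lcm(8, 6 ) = 24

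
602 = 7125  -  6523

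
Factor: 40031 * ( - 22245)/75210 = -59365973/5014 =-2^( - 1 )*23^( - 1)*109^( - 1) *1483^1*40031^1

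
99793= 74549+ 25244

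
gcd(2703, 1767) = 3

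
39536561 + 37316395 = 76852956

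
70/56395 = 14/11279 = 0.00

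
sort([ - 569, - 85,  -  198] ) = [ - 569, - 198, - 85 ] 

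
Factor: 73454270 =2^1*5^1*101^1*72727^1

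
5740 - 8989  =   - 3249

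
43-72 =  - 29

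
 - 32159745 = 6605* (-4869 ) 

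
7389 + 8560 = 15949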